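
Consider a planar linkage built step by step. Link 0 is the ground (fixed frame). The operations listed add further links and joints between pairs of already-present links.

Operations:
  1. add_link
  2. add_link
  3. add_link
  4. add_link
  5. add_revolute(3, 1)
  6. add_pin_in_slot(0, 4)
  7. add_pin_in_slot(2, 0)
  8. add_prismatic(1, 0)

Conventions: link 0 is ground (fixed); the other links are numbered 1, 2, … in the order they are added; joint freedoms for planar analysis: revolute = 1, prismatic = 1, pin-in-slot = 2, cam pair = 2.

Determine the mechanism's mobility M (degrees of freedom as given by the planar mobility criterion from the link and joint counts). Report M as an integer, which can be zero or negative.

link 0 = ground. State L|J1|J2 = 1|0|0
+link1  2|0|0
+link2  3|0|0
+link3  4|0|0
+link4  5|0|0
R(3,1) f=1→J1  5|1|0
PS(0,4) f=2→J2  5|1|1
PS(2,0) f=2→J2  5|1|2
P(1,0) f=1→J1  5|2|2
M = 3(5−1)−2·2−2 = 12−4−2 = 6

M = 6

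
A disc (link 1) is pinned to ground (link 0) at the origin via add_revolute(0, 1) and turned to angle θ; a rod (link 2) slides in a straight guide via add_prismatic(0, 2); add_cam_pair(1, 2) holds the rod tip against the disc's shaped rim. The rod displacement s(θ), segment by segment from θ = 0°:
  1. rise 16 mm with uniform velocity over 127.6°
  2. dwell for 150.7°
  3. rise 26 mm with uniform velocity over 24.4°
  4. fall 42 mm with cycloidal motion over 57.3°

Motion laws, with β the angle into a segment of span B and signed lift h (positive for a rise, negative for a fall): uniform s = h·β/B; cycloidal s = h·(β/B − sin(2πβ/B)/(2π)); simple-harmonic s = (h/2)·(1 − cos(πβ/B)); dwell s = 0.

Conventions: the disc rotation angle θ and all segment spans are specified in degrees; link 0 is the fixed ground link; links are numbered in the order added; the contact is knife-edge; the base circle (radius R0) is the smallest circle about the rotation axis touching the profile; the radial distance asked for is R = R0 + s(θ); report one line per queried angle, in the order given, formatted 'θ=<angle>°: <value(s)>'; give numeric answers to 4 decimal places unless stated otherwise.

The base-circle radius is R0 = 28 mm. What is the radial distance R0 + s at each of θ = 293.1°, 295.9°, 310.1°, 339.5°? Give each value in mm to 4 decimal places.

segment 1 (0° to 127.6°, uniform, h = 16) is passed completely: s = 0.0000 + (16) = 16.0000
segment 2 (127.6° to 278.3°, dwell): s unchanged at 16.0000
θ = 293.1° falls in segment 3 (278.3° to 302.7°, uniform, h = 26): β = 293.1 − 278.3 = 14.8°, B = 24.4°; Δs = 26·14.8/24.4 = 15.7705; s = 16.0000 + 15.7705 = 31.7705
θ = 295.9° falls in segment 3 (278.3° to 302.7°, uniform, h = 26): β = 295.9 − 278.3 = 17.6°, B = 24.4°; Δs = 26·17.6/24.4 = 18.7541; s = 16.0000 + 18.7541 = 34.7541
segment 3 (278.3° to 302.7°, uniform, h = 26) is passed completely: s = 16.0000 + (26) = 42.0000
θ = 310.1° falls in segment 4 (302.7° to 360°, cycloidal, h = -42): β = 310.1 − 302.7 = 7.4°, B = 57.3°; Δs = -42·(0.1291 − sin(2π·0.1291)/(2π)) = -0.5759; s = 42.0000 − 0.5759 = 41.4241
θ = 339.5° falls in segment 4 (302.7° to 360°, cycloidal, h = -42): β = 339.5 − 302.7 = 36.8°, B = 57.3°; Δs = -42·(0.6422 − sin(2π·0.6422)/(2π)) = -32.1836; s = 42.0000 − 32.1836 = 9.8164
θ=293.1°: R = R0 + s = 28 + 31.7705 = 59.7705
θ=295.9°: R = R0 + s = 28 + 34.7541 = 62.7541
θ=310.1°: R = R0 + s = 28 + 41.4241 = 69.4241
θ=339.5°: R = R0 + s = 28 + 9.8164 = 37.8164

θ=293.1°: 59.7705
θ=295.9°: 62.7541
θ=310.1°: 69.4241
θ=339.5°: 37.8164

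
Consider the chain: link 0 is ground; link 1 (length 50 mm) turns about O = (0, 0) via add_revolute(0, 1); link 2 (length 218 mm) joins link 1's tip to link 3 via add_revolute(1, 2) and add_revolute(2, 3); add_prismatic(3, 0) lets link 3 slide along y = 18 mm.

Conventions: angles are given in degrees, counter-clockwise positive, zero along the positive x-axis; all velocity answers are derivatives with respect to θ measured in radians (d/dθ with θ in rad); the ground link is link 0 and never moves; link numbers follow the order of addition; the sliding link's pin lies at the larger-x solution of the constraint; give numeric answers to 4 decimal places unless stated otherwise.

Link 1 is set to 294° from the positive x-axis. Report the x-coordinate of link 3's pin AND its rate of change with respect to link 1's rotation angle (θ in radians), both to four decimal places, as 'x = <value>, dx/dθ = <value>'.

geometry: r = 50 mm, L = 218 mm, e = 18 mm
crank pin P = (r cos θ, r sin θ) = (20.336832, -45.677273)
h = r sin θ − e = -45.677273 − 18 = -63.677273
x = r cos θ + √(L² − h²) = 20.336832 + 208.492698 = 228.829530
dx/dθ = −r sin θ − h·r cos θ/√(L² − h²) (θ in radians; h = -63.677273) = 51.888493

x = 228.8295, dx/dθ = 51.8885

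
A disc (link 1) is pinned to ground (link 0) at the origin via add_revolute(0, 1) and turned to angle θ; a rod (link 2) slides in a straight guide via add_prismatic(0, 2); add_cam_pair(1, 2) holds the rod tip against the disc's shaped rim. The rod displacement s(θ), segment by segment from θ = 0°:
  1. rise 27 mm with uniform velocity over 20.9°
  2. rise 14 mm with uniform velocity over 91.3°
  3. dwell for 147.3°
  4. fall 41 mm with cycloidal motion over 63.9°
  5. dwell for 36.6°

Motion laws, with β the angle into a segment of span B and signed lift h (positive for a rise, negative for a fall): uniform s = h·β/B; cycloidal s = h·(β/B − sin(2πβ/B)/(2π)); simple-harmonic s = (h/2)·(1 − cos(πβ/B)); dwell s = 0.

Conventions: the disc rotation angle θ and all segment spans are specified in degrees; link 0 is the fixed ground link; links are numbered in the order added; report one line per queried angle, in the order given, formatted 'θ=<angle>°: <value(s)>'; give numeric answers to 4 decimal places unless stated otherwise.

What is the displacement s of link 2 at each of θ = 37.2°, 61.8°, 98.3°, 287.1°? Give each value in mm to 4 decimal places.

segment 1 (0° to 20.9°, uniform, h = 27) is passed completely: s = 0.0000 + (27) = 27.0000
θ = 37.2° falls in segment 2 (20.9° to 112.2°, uniform, h = 14): β = 37.2 − 20.9 = 16.3°, B = 91.3°; Δs = 14·16.3/91.3 = 2.4995; s = 27.0000 + 2.4995 = 29.4995
θ = 61.8° falls in segment 2 (20.9° to 112.2°, uniform, h = 14): β = 61.8 − 20.9 = 40.9°, B = 91.3°; Δs = 14·40.9/91.3 = 6.2716; s = 27.0000 + 6.2716 = 33.2716
θ = 98.3° falls in segment 2 (20.9° to 112.2°, uniform, h = 14): β = 98.3 − 20.9 = 77.4°, B = 91.3°; Δs = 14·77.4/91.3 = 11.8686; s = 27.0000 + 11.8686 = 38.8686
segment 2 (20.9° to 112.2°, uniform, h = 14) is passed completely: s = 27.0000 + (14) = 41.0000
segment 3 (112.2° to 259.5°, dwell): s unchanged at 41.0000
θ = 287.1° falls in segment 4 (259.5° to 323.4°, cycloidal, h = -41): β = 287.1 − 259.5 = 27.6°, B = 63.9°; Δs = -41·(0.4319 − sin(2π·0.4319)/(2π)) = -15.0022; s = 41.0000 − 15.0022 = 25.9978

θ=37.2°: 29.4995
θ=61.8°: 33.2716
θ=98.3°: 38.8686
θ=287.1°: 25.9978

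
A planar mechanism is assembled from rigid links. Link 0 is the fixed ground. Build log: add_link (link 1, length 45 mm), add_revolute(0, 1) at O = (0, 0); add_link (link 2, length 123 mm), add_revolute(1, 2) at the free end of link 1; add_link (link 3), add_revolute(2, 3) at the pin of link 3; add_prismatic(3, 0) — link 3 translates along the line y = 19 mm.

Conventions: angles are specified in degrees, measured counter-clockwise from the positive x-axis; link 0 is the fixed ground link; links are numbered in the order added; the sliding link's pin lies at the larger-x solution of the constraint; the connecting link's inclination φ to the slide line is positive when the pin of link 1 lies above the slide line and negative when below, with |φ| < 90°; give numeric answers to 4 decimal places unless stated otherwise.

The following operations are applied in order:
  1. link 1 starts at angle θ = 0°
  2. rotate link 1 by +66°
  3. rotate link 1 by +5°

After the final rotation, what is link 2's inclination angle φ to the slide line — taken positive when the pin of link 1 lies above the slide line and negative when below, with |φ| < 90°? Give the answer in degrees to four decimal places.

geometry: r = 45 mm, L = 123 mm, e = 19 mm; θ starts at 0°
rotate link 1 by +66°: θ ← 0° +66° = 66°
rotate link 1 by +5°: θ ← 66° +5° = 71°
h = r sin θ − e = 42.548336 − 19 = 23.548336
sin φ = h / L = 23.548336 / 123 = 0.19144989
φ = arcsin(0.19144989) = 11.037410°

11.0374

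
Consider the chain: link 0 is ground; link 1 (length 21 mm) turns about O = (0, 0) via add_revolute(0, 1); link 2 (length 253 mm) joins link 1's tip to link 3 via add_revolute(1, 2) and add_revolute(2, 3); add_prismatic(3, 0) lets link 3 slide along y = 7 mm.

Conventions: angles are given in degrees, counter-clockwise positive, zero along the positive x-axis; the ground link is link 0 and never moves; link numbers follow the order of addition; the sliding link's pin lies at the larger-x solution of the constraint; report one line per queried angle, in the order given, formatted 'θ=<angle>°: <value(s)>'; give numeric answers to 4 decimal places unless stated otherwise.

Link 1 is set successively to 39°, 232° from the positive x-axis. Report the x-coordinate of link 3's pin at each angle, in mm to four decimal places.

geometry: r = 21 mm, L = 253 mm, e = 7 mm
θ=39°: crank pin P = (r cos θ, r sin θ) = (16.320065, 13.215728)
θ=39°: h = r sin θ − e = 13.215728 − 7 = 6.215728
θ=39°: x = r cos θ + √(L² − h²) = 16.320065 + 252.923634 = 269.243699
θ=232°: crank pin P = (r cos θ, r sin θ) = (-12.928891, -16.548226)
θ=232°: h = r sin θ − e = -16.548226 − 7 = -23.548226
θ=232°: x = r cos θ + √(L² − h²) = -12.928891 + 251.901729 = 238.972838

θ=39°: 269.2437
θ=232°: 238.9728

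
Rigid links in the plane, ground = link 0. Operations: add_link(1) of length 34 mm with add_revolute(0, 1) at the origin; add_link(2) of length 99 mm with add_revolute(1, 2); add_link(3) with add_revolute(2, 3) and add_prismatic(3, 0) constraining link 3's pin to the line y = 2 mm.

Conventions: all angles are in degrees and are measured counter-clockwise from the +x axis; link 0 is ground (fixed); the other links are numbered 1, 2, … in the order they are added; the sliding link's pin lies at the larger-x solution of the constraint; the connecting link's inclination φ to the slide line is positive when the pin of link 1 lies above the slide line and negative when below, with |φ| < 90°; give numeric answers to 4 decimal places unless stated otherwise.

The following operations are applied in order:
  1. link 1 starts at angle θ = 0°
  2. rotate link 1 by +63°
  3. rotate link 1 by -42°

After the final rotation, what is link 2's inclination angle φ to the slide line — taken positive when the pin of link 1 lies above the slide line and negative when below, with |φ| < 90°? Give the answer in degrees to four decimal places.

geometry: r = 34 mm, L = 99 mm, e = 2 mm; θ starts at 0°
rotate link 1 by +63°: θ ← 0° +63° = 63°
rotate link 1 by -42°: θ ← 63° -42° = 21°
h = r sin θ − e = 12.184510 − 2 = 10.184510
sin φ = h / L = 10.184510 / 99 = 0.10287384
φ = arcsin(0.10287384) = 5.904683°

5.9047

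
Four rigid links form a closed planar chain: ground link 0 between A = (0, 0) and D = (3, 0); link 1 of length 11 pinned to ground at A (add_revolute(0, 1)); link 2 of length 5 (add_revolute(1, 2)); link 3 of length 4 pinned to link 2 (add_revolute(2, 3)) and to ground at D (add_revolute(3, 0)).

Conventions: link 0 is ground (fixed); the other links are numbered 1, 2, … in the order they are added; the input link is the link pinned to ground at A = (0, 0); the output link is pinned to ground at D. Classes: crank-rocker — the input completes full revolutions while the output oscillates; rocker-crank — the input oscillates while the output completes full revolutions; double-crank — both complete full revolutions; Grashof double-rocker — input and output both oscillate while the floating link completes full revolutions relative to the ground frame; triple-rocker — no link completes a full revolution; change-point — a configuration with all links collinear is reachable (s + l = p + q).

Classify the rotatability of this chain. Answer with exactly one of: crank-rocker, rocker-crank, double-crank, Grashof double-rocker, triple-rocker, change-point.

lengths: ground=3, input=11, coupler=5, output=4
sorted: s=3 (shortest), l=11 (longest), p+q=9
s + l = 14 vs p + q = 9
s + l > p + q → non-Grashof → no link fully rotates → triple-rocker

triple-rocker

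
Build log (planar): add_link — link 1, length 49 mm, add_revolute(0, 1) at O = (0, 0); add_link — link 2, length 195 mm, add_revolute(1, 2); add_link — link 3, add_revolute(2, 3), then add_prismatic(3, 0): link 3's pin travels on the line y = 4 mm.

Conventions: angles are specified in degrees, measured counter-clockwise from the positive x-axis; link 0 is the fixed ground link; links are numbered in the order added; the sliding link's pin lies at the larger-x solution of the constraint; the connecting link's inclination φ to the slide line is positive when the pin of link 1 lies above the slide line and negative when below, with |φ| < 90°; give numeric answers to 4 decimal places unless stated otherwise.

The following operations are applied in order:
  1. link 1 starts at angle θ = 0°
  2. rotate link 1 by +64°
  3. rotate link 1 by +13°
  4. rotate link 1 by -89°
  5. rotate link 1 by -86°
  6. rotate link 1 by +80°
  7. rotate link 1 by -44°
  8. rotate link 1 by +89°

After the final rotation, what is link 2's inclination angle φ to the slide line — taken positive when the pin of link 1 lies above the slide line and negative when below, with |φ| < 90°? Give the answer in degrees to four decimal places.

geometry: r = 49 mm, L = 195 mm, e = 4 mm; θ starts at 0°
rotate link 1 by +64°: θ ← 0° +64° = 64°
rotate link 1 by +13°: θ ← 64° +13° = 77°
rotate link 1 by -89°: θ ← 77° -89° = -12°
rotate link 1 by -86°: θ ← -12° -86° = -98°
rotate link 1 by +80°: θ ← -98° +80° = -18°
rotate link 1 by -44°: θ ← -18° -44° = -62°
rotate link 1 by +89°: θ ← -62° +89° = 27°
h = r sin θ − e = 22.245534 − 4 = 18.245534
sin φ = h / L = 18.245534 / 195 = 0.09356684
φ = arcsin(0.09356684) = 5.368839°

5.3688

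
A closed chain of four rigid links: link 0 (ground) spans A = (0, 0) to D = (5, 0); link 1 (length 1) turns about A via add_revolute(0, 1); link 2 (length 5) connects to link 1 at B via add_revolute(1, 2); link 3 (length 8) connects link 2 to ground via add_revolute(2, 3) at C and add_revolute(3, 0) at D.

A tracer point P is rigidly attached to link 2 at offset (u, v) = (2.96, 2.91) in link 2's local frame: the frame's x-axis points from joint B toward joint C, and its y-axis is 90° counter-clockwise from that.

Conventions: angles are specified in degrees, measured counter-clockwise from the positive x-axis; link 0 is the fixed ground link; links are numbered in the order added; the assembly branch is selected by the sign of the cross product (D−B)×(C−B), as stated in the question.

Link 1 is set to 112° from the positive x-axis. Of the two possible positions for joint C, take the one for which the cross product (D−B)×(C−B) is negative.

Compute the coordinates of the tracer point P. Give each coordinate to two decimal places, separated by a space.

A=(0,0), D=(5.00,0)
B = A + 1.00·(cos112°, sin112°) = (-0.3746, 0.9272)
|BD| = 5.4540
circle(B,5.00) ∩ circle(D,8.00): a=-0.8484, h=4.9275
  candidates: C₊=(-0.3729,5.9272) cross=26.875; C₋=(-2.0483,-3.7844) cross=-26.875
  branch - wants cross < 0 → take C=(-2.0483,-3.7844) (cross=-26.875)
ex = (C−B)/|BC| = (-0.3347,-0.9423); ey = (0.9423,-0.3347)
P = B + 2.96·ex + 2.91·ey = (1.3767,-2.8361)

1.38 -2.84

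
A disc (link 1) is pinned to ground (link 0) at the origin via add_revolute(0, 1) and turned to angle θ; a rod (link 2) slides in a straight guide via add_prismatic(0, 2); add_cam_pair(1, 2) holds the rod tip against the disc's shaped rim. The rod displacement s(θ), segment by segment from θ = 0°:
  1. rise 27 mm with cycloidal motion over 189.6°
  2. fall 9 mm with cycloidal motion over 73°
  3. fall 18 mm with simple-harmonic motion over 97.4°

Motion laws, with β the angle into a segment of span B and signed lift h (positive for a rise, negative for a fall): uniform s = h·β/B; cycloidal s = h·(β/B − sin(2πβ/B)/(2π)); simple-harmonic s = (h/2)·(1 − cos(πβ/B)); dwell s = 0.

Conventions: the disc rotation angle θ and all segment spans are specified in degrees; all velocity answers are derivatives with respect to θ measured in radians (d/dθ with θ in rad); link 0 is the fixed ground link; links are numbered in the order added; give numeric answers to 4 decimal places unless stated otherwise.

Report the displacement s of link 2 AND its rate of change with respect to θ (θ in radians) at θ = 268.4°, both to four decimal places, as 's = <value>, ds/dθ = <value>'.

segment 1 (0° to 189.6°, cycloidal, h = 27) is passed completely: s = 0.0000 + (27) = 27.0000
segment 2 (189.6° to 262.6°, cycloidal, h = -9) is passed completely: s = 27.0000 + (-9) = 18.0000
θ = 268.4° falls in segment 3 (262.6° to 360°, simple-harmonic, h = -18): β = 268.4 − 262.6 = 5.8°, B = 97.4°; Δs = -18/2·(1 − cos(π·0.0595)) = -0.1570; s = 18.0000 − 0.1570 = 17.8430
velocity in seg [262.6°–360°] (simple-harmonic), θ in radians: β = 5.8° = 0.1012 rad, B = 97.4° = 1.7000 rad; ds/dθ = (πh/(2B)) sin(πβ/B) = (π·(-18)/(2·1.7000)) sin(π·0.0595) = -3.093419 mm/rad

s = 17.8430, ds/dθ = -3.0934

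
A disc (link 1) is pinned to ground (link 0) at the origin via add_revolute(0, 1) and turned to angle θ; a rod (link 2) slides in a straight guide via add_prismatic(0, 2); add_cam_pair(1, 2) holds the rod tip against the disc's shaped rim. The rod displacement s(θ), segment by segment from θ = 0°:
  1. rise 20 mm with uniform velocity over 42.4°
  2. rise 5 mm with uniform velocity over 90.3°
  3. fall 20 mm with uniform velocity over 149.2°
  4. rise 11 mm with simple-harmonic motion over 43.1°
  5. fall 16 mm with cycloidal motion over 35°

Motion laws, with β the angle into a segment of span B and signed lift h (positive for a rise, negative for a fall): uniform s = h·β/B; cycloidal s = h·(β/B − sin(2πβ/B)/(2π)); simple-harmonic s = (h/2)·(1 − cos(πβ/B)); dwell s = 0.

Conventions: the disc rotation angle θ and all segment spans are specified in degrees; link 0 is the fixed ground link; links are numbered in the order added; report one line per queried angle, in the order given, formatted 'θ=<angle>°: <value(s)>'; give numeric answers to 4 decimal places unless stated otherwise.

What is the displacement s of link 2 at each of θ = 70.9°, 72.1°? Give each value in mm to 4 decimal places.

segment 1 (0° to 42.4°, uniform, h = 20) is passed completely: s = 0.0000 + (20) = 20.0000
θ = 70.9° falls in segment 2 (42.4° to 132.7°, uniform, h = 5): β = 70.9 − 42.4 = 28.5°, B = 90.3°; Δs = 5·28.5/90.3 = 1.5781; s = 20.0000 + 1.5781 = 21.5781
θ = 72.1° falls in segment 2 (42.4° to 132.7°, uniform, h = 5): β = 72.1 − 42.4 = 29.7°, B = 90.3°; Δs = 5·29.7/90.3 = 1.6445; s = 20.0000 + 1.6445 = 21.6445

θ=70.9°: 21.5781
θ=72.1°: 21.6445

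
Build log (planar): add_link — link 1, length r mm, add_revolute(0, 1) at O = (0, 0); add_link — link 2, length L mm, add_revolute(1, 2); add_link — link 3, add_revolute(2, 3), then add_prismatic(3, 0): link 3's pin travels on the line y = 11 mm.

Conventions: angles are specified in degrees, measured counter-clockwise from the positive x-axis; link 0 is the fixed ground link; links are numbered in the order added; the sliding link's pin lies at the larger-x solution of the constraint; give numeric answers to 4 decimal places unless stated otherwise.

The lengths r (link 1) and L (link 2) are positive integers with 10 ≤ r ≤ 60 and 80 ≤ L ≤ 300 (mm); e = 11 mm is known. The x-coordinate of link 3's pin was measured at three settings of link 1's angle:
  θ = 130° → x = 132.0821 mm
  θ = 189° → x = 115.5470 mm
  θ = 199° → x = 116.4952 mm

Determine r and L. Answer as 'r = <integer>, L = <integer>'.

constraint per measurement: (x − r cos θ)² + (r sin θ − e)² = L²
subtracting the θ₁ and θ₂ equations cancels the r² and L² terms:
r = (x₁² − x₂²) / (2[(x₁cos θ₁ + e sin θ₁) − (x₂cos θ₂ + e sin θ₂)]) = 51.9999 → r = 52
L² = (x₁ − r cos θ₁)² + (r sin θ₁ − e)² = 28224.0030 → L = 168.0000 → L = 168
check at θ₃=199°: x = 116.4952 (printed 116.4952) ✓

r = 52, L = 168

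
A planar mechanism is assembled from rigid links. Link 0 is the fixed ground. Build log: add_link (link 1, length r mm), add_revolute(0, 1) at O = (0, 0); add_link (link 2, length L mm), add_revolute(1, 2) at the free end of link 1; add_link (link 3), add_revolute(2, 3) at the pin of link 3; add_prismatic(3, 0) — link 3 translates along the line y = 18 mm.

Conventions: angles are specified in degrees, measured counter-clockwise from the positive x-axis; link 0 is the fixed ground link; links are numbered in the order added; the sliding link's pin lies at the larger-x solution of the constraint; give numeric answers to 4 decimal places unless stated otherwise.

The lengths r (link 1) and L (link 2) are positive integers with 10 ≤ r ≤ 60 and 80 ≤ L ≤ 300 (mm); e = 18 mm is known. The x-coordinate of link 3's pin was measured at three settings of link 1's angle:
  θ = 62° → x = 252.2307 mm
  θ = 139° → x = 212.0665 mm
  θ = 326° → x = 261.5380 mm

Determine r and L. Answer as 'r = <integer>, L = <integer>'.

constraint per measurement: (x − r cos θ)² + (r sin θ − e)² = L²
subtracting the θ₁ and θ₂ equations cancels the r² and L² terms:
r = (x₁² − x₂²) / (2[(x₁cos θ₁ + e sin θ₁) − (x₂cos θ₂ + e sin θ₂)]) = 33.0000 → r = 33
L² = (x₁ − r cos θ₁)² + (r sin θ₁ − e)² = 56168.9850 → L = 237.0000 → L = 237
check at θ₃=326°: x = 261.5380 (printed 261.5380) ✓

r = 33, L = 237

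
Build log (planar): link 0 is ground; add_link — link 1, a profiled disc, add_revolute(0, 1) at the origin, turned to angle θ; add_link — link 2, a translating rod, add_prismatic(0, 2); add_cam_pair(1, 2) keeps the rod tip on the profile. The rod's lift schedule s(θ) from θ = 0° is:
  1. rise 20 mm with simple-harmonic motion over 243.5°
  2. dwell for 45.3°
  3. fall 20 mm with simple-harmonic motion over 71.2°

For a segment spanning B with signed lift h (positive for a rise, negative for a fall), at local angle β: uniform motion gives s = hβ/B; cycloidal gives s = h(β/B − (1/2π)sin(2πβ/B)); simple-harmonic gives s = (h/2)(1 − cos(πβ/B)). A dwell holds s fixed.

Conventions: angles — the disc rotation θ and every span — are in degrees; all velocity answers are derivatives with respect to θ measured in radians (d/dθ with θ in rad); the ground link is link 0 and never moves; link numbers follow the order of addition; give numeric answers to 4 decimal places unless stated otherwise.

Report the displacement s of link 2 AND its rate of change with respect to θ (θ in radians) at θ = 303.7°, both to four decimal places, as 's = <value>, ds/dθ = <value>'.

seg 1 [0°–243.5°] simple-harmonic, h=20: full span → s += 20 → s = 20.0000
seg 2 [243.5°–288.8°] dwell: s stays 20.0000
seg 3 [288.8°–360°] simple-harmonic, h=-20: θ=303.7° here. β=14.9, B=71.2. -20/2·(1 − cos(π·0.2093)) = -2.0844 → s = 17.9156
velocity in seg [288.8°–360°] (simple-harmonic), θ in radians: β = 14.9° = 0.2601 rad, B = 71.2° = 1.2427 rad; ds/dθ = (πh/(2B)) sin(πβ/B) = (π·(-20)/(2·1.2427)) sin(π·0.2093) = -15.448968 mm/rad

s = 17.9156, ds/dθ = -15.4490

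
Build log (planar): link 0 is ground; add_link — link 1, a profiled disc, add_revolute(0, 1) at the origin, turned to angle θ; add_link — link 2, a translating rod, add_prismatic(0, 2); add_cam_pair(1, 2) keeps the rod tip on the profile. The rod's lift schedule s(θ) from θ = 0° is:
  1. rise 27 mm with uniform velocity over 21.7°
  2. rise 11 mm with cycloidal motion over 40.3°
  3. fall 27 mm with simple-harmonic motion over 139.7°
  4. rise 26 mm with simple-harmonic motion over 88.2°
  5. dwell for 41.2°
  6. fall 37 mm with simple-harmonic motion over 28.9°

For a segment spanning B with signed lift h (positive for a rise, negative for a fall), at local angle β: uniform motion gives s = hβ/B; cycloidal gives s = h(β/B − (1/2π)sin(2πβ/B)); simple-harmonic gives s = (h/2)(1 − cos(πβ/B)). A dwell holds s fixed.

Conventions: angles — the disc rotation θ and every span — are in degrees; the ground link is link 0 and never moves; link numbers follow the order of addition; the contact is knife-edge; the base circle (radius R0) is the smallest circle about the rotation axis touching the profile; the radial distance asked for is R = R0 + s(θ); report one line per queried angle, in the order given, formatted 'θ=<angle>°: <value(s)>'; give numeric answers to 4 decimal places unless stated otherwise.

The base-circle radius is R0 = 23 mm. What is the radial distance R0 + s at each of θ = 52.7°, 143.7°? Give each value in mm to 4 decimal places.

seg 1 [0°–21.7°] uniform, h=27: full span → s += 27 → s = 27.0000
seg 2 [21.7°–62°] cycloidal, h=11: θ=52.7° here. β=31, B=40.3. 11·(0.7692 − sin(2π·0.7692)/(2π)) = 10.1995 → s = 37.1995
seg 2 [21.7°–62°] cycloidal, h=11: full span → s += 11 → s = 38.0000
seg 3 [62°–201.7°] simple-harmonic, h=-27: θ=143.7° here. β=81.7, B=139.7. -27/2·(1 − cos(π·0.5848)) = -17.0551 → s = 20.9449
θ=52.7°: R = R0 + s = 23 + 37.1995 = 60.1995
θ=143.7°: R = R0 + s = 23 + 20.9449 = 43.9449

θ=52.7°: 60.1995
θ=143.7°: 43.9449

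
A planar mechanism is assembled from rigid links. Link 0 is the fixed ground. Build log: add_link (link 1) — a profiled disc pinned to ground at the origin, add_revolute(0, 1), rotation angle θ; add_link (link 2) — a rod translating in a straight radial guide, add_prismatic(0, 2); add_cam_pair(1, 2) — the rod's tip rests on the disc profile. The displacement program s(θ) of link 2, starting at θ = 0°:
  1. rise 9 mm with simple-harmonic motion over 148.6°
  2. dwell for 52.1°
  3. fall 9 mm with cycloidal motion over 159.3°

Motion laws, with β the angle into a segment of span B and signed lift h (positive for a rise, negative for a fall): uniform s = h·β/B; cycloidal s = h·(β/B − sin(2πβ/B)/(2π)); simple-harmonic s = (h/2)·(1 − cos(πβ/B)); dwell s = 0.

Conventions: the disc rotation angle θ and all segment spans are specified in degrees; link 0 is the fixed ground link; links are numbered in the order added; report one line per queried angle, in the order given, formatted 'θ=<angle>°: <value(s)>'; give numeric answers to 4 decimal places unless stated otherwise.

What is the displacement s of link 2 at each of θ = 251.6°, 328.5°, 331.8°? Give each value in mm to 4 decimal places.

seg 1 [0°–148.6°] simple-harmonic, h=9: full span → s += 9 → s = 9.0000
seg 2 [148.6°–200.7°] dwell: s stays 9.0000
seg 3 [200.7°–360°] cycloidal, h=-9: θ=251.6° here. β=50.9, B=159.3. -9·(0.3195 − sin(2π·0.3195)/(2π)) = -1.5778 → s = 7.4222
seg 3 [200.7°–360°] cycloidal, h=-9: θ=328.5° here. β=127.8, B=159.3. -9·(0.8023 − sin(2π·0.8023)/(2π)) = -8.5762 → s = 0.4238
seg 3 [200.7°–360°] cycloidal, h=-9: θ=331.8° here. β=131.1, B=159.3. -9·(0.8230 − sin(2π·0.8230)/(2π)) = -8.6912 → s = 0.3088

θ=251.6°: 7.4222
θ=328.5°: 0.4238
θ=331.8°: 0.3088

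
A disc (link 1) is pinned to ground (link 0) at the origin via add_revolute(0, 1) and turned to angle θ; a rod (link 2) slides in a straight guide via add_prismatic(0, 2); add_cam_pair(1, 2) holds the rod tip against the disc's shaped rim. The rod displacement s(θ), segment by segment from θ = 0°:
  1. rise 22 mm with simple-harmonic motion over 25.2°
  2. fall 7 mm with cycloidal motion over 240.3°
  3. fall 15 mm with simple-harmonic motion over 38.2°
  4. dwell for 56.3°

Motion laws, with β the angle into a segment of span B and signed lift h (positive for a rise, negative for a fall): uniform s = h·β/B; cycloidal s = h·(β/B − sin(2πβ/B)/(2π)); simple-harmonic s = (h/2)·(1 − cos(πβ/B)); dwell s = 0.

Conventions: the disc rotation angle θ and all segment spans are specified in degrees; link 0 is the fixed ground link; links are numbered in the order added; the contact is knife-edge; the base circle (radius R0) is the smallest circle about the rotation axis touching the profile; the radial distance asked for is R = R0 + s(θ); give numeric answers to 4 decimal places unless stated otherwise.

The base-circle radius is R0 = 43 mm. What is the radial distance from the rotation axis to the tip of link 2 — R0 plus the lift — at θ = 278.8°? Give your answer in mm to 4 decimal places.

segment 1 (0° to 25.2°, simple-harmonic, h = 22) is passed completely: s = 0.0000 + (22) = 22.0000
segment 2 (25.2° to 265.5°, cycloidal, h = -7) is passed completely: s = 22.0000 + (-7) = 15.0000
θ = 278.8° falls in segment 3 (265.5° to 303.7°, simple-harmonic, h = -15): β = 278.8 − 265.5 = 13.3°, B = 38.2°; Δs = -15/2·(1 − cos(π·0.3482)) = -4.0567; s = 15.0000 − 4.0567 = 10.9433
R = R0 + s = 43 + 10.9433 = 53.9433

53.9433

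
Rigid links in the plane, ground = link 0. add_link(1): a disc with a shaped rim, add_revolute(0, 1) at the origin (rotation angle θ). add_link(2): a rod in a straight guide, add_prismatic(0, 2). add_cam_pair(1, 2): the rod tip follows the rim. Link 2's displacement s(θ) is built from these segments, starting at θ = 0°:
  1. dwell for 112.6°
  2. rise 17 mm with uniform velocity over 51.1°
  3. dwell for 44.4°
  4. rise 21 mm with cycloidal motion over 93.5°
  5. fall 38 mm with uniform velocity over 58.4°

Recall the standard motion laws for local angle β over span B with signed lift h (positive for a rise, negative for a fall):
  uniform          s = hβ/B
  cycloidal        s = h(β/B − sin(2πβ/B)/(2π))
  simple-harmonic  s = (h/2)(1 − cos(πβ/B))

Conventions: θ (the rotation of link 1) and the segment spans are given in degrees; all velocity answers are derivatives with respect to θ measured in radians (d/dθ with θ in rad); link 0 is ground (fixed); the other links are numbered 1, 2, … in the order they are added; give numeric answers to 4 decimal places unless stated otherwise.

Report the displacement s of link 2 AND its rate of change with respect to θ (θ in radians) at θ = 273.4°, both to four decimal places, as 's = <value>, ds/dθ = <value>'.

segment 1 (0° to 112.6°, dwell): s unchanged at 0.0000
segment 2 (112.6° to 163.7°, uniform, h = 17) is passed completely: s = 0.0000 + (17) = 17.0000
segment 3 (163.7° to 208.1°, dwell): s unchanged at 17.0000
θ = 273.4° falls in segment 4 (208.1° to 301.6°, cycloidal, h = 21): β = 273.4 − 208.1 = 65.3°, B = 93.5°; Δs = 21·(0.6984 − sin(2π·0.6984)/(2π)) = 17.8344; s = 17.0000 + 17.8344 = 34.8344
velocity in seg [208.1°–301.6°] (cycloidal), θ in radians: β = 65.3° = 1.1397 rad, B = 93.5° = 1.6319 rad; ds/dθ = (h/B)(1 − cos(2πβ/B)) = (21/1.6319)(1 − cos(2π·0.6984)) = 16.968340 mm/rad

s = 34.8344, ds/dθ = 16.9683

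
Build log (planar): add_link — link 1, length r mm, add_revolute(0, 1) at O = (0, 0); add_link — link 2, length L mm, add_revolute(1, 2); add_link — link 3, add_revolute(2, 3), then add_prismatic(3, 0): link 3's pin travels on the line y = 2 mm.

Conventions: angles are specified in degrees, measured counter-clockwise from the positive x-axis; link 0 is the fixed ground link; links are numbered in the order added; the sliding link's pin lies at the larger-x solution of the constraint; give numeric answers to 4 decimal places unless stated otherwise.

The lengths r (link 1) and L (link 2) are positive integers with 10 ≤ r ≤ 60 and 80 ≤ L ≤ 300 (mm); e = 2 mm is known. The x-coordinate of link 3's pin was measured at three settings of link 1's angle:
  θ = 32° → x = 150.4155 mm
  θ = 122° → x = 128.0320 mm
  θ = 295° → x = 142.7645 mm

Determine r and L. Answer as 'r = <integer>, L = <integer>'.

constraint per measurement: (x − r cos θ)² + (r sin θ − e)² = L²
subtracting the θ₁ and θ₂ equations cancels the r² and L² terms:
r = (x₁² − x₂²) / (2[(x₁cos θ₁ + e sin θ₁) − (x₂cos θ₂ + e sin θ₂)]) = 16.0000 → r = 16
L² = (x₁ − r cos θ₁)² + (r sin θ₁ − e)² = 18769.0013 → L = 137.0000 → L = 137
check at θ₃=295°: x = 142.7645 (printed 142.7645) ✓

r = 16, L = 137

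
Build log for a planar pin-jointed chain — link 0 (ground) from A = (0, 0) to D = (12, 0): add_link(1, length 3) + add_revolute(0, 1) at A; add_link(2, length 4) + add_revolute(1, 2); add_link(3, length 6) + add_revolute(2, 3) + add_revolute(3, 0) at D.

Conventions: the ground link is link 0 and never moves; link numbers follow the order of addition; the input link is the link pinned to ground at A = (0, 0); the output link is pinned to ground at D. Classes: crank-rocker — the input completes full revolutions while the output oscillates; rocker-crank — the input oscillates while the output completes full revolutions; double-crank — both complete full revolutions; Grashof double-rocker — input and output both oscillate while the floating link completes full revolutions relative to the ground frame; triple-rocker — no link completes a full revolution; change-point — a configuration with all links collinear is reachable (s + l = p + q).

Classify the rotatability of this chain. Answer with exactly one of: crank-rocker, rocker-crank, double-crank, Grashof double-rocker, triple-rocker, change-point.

lengths: ground=12, input=3, coupler=4, output=6
sorted: s=3 (shortest), l=12 (longest), p+q=10
s + l = 15 vs p + q = 10
s + l > p + q → non-Grashof → no link fully rotates → triple-rocker

triple-rocker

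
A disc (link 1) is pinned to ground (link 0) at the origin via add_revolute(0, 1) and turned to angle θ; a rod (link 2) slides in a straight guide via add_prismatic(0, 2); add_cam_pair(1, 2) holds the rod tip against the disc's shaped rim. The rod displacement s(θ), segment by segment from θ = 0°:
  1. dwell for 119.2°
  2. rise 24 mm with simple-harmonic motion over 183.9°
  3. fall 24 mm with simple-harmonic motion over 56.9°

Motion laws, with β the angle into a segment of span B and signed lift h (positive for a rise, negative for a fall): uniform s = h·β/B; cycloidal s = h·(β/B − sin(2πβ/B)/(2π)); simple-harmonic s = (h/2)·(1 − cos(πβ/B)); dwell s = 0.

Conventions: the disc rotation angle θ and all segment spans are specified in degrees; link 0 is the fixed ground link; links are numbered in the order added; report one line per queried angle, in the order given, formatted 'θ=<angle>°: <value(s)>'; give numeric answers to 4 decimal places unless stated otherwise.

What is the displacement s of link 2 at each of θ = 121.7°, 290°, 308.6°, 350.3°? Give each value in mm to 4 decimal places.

segment 1 (0° to 119.2°, dwell): s unchanged at 0.0000
θ = 121.7° falls in segment 2 (119.2° to 303.1°, simple-harmonic, h = 24): β = 121.7 − 119.2 = 2.5°, B = 183.9°; Δs = 24/2·(1 − cos(π·0.0136)) = 0.0109; s = 0.0000 + 0.0109 = 0.0109
θ = 290° falls in segment 2 (119.2° to 303.1°, simple-harmonic, h = 24): β = 290 − 119.2 = 170.8°, B = 183.9°; Δs = 24/2·(1 − cos(π·0.9288)) = 23.7008; s = 0.0000 + 23.7008 = 23.7008
segment 2 (119.2° to 303.1°, simple-harmonic, h = 24) is passed completely: s = 0.0000 + (24) = 24.0000
θ = 308.6° falls in segment 3 (303.1° to 360°, simple-harmonic, h = -24): β = 308.6 − 303.1 = 5.5°, B = 56.9°; Δs = -24/2·(1 − cos(π·0.0967)) = -0.5491; s = 24.0000 − 0.5491 = 23.4509
θ = 350.3° falls in segment 3 (303.1° to 360°, simple-harmonic, h = -24): β = 350.3 − 303.1 = 47.2°, B = 56.9°; Δs = -24/2·(1 − cos(π·0.8295)) = -22.3198; s = 24.0000 − 22.3198 = 1.6802

θ=121.7°: 0.0109
θ=290°: 23.7008
θ=308.6°: 23.4509
θ=350.3°: 1.6802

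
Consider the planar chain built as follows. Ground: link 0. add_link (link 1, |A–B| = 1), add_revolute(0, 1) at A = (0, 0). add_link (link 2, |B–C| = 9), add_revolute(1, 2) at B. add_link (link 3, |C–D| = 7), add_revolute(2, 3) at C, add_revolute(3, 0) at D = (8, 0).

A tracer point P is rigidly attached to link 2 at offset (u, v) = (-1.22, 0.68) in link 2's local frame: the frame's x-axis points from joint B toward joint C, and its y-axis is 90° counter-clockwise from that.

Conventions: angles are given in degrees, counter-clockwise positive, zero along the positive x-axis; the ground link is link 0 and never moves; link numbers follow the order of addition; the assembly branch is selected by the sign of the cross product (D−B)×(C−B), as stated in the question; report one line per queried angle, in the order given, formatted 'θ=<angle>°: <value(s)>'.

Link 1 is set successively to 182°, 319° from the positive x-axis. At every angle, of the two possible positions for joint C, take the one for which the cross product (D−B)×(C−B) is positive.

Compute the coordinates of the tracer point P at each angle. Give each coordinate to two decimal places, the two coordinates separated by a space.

A=(0,0), D=(8.00,0)
θ=182°: B = A + 1.00·(cos182°, sin182°) = (-0.9994, -0.0349)
θ=182°: |BD| = 8.9995
θ=182°: circle(B,9.00) ∩ circle(D,7.00): a=6.2776, h=6.4492
θ=182°:   candidates: C₊=(5.2532,6.4385) cross=58.039; C₋=(5.3032,-6.4597) cross=-58.039
θ=182°:   branch + wants cross > 0 → take C=(5.2532,6.4385) (cross=58.039)
θ=182°: ex = (C−B)/|BC| = (0.6947,0.7193); ey = (-0.7193,0.6947)
θ=182°: P = B + -1.22·ex + 0.68·ey = (-2.3361,-0.4400)
θ=319°: B = A + 1.00·(cos319°, sin319°) = (0.7547, -0.6561)
θ=319°: |BD| = 7.2749
θ=319°: circle(B,9.00) ∩ circle(D,7.00): a=5.8368, h=6.8507
θ=319°:   candidates: C₊=(5.9499,6.6931) cross=49.838; C₋=(7.1855,-6.9525) cross=-49.838
θ=319°:   branch + wants cross > 0 → take C=(5.9499,6.6931) (cross=49.838)
θ=319°: ex = (C−B)/|BC| = (0.5772,0.8166); ey = (-0.8166,0.5772)
θ=319°: P = B + -1.22·ex + 0.68·ey = (-0.5048,-1.2597)

θ=182°: -2.34 -0.44
θ=319°: -0.50 -1.26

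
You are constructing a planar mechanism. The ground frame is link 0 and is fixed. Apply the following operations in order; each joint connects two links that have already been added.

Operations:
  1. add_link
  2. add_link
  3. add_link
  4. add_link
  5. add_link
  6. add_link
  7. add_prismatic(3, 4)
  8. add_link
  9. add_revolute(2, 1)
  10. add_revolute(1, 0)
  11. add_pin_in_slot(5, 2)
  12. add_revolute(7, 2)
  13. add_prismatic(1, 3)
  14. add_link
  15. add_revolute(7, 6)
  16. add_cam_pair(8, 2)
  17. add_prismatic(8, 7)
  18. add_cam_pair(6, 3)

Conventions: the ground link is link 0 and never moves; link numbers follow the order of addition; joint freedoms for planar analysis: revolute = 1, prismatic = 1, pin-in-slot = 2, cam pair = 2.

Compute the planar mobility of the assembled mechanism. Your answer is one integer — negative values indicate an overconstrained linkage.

L=1 J1=0 J2=0
add link → L=2 J1=0 J2=0
add link → L=3 J1=0 J2=0
add link → L=4 J1=0 J2=0
add link → L=5 J1=0 J2=0
add link → L=6 J1=0 J2=0
add link → L=7 J1=0 J2=0
P@3,4 dof=1 J1 → L=7 J1=1 J2=0
add link → L=8 J1=1 J2=0
R@2,1 dof=1 J1 → L=8 J1=2 J2=0
R@1,0 dof=1 J1 → L=8 J1=3 J2=0
PS@5,2 dof=2 J2 → L=8 J1=3 J2=1
R@7,2 dof=1 J1 → L=8 J1=4 J2=1
P@1,3 dof=1 J1 → L=8 J1=5 J2=1
add link → L=9 J1=5 J2=1
R@7,6 dof=1 J1 → L=9 J1=6 J2=1
C@8,2 dof=2 J2 → L=9 J1=6 J2=2
P@8,7 dof=1 J1 → L=9 J1=7 J2=2
C@6,3 dof=2 J2 → L=9 J1=7 J2=3
M=3(L−1)−2J1−J2=3·8−2·7−3=7

M = 7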